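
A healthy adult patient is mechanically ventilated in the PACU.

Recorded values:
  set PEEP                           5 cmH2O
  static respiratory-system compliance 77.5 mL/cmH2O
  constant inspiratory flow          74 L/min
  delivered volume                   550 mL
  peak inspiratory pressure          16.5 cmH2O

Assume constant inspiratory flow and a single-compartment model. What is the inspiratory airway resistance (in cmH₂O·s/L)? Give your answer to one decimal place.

3.6

Flow: 74 L/min ÷ 60 = 1.2333 L/s.
Equation of motion (constant flow): PIP = Vt/C + R·V̇ + PEEP.
R·V̇ = PIP − Vt/C − PEEP = 16.5 − 550/77.5 − 5 = 16.5 − 7.097 − 5 = 4.403 cmH2O.
R = 4.403 / 1.2333 = 3.57 cmH2O·s/L.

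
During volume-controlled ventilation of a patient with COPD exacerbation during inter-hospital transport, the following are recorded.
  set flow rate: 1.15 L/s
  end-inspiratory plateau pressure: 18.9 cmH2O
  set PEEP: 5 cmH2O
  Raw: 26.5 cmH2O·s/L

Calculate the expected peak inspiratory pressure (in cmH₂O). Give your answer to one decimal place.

49.4

PIP = Pplat + Raw × flow = 18.9 + 26.5 × 1.15 = 18.9 + 30.475 = 49.375 cmH2O.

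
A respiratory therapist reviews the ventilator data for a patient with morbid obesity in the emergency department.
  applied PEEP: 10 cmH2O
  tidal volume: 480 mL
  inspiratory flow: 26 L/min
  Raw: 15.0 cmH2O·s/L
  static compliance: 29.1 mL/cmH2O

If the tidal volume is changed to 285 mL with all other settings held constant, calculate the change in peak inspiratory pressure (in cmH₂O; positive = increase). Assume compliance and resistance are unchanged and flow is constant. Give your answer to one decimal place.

-6.7

PIP = Vt/C + R·V̇ + PEEP (constant-flow equation of motion).
Only the elastic term changes: ΔPIP = ΔVt / C = (285 − 480) / 29.1 = -6.701 cmH2O.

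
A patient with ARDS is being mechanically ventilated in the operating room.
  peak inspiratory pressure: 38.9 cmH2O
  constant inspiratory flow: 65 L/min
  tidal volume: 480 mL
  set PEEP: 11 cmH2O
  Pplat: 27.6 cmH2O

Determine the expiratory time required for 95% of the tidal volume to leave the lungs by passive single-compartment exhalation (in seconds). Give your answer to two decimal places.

0.90

Flow: 65 L/min ÷ 60 = 1.0833 L/s.
R = (PIP − Pplat)/V̇ = (38.9 − 27.6) / 1.0833 = 11.3/1.0833 = 10.431 cmH2O·s/L.
C = Vt/(Pplat − PEEP) = 480.0 / (27.6 − 11) = 480.0/16.6 = 28.916 mL/cmH2O.
τ = R × C = 10.431 × 0.02892 L/cmH2O = 0.3017 s.
t = −τ·ln(1 − 0.95) = −0.3017·ln(0.05) = 0.9038 s.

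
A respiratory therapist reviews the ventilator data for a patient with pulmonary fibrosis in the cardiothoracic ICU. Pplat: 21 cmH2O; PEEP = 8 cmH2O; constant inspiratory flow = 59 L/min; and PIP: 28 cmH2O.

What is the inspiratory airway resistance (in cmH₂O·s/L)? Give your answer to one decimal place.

Flow: 59 L/min ÷ 60 = 0.9833 L/s.
Raw = (PIP − Pplat) / flow = (28 − 21) / 0.9833 = 7.0 / 0.9833 = 7.119 cmH2O·s/L.

7.1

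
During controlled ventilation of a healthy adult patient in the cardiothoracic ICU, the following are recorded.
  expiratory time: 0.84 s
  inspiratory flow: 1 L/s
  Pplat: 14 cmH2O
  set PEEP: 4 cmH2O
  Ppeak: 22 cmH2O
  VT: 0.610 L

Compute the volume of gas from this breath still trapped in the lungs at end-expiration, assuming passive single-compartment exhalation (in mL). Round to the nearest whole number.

109

R = (PIP − Pplat)/V̇ = (22 − 14) / 1 = 8.0/1 = 8.0 cmH2O·s/L.
C = Vt/(Pplat − PEEP) = 610.0 / (14 − 4) = 610.0/10.0 = 61.0 mL/cmH2O.
τ = R × C = 8.0 × 0.061 L/cmH2O = 0.488 s.
Fraction remaining = e^(−Te/τ) = e^(−0.84/0.488) = 0.1788.
Trapped volume = 610.0 × 0.1788 = 109.07 mL.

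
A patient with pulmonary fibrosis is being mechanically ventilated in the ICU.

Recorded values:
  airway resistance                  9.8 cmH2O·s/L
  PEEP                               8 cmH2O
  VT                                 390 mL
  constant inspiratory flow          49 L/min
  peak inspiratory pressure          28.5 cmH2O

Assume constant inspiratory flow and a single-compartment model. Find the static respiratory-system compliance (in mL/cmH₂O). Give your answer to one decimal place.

31.2

Flow: 49 L/min ÷ 60 = 0.8167 L/s.
Equation of motion (constant flow): PIP = Vt/C + R·V̇ + PEEP.
Vt/C = PIP − R·V̇ − PEEP = 28.5 − 9.8×0.8167 − 8 = 28.5 − 8.004 − 8 = 12.496 cmH2O.
C = Vt / 12.496 = 390 / 12.496 = 31.21 mL/cmH2O.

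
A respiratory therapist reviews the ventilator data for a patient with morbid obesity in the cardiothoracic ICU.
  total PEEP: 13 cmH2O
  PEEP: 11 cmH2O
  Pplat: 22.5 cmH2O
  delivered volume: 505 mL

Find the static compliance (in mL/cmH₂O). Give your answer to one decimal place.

53.2

End-expiratory occlusion gives total PEEP = 13 cmH2O (intrinsic PEEP = 13 − 11 = 2). Use total PEEP for the elastic gradient.
Cstat = Vt / (Pplat − PEEPtotal) = 505 / (22.5 − 13) = 505 / 9.5 = 53.158 mL/cmH2O.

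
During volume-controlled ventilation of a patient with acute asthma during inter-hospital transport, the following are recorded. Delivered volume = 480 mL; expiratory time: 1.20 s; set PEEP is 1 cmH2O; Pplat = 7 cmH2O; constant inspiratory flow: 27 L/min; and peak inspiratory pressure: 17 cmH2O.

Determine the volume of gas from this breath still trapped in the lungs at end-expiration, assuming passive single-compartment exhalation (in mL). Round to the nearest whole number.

244

Flow: 27 L/min ÷ 60 = 0.45 L/s.
R = (PIP − Pplat)/V̇ = (17 − 7) / 0.45 = 10.0/0.45 = 22.222 cmH2O·s/L.
C = Vt/(Pplat − PEEP) = 480.0 / (7 − 1) = 480.0/6.0 = 80.0 mL/cmH2O.
τ = R × C = 22.222 × 0.08 L/cmH2O = 1.778 s.
Fraction remaining = e^(−Te/τ) = e^(−1.20/1.778) = 0.5092.
Trapped volume = 480.0 × 0.5092 = 244.42 mL.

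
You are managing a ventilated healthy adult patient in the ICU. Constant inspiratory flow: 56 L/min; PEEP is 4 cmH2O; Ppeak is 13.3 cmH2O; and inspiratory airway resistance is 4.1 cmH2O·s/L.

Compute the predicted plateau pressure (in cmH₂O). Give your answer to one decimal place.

Flow: 56 L/min ÷ 60 = 0.9333 L/s.
Pplat = PIP − Raw × flow = 13.3 − 4.1 × 0.9333 = 13.3 − 3.827 = 9.473 cmH2O.

9.5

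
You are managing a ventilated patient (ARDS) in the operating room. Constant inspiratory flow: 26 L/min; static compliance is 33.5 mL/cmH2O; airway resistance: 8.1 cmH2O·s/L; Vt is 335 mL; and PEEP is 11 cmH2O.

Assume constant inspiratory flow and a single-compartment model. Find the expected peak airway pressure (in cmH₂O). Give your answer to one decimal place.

Flow: 26 L/min ÷ 60 = 0.4333 L/s.
Equation of motion (constant flow): PIP = Vt/C + R·V̇ + PEEP.
PIP = 335/33.5 + 8.1×0.4333 + 11 = 10.0 + 3.51 + 11 = 24.51 cmH2O.

24.5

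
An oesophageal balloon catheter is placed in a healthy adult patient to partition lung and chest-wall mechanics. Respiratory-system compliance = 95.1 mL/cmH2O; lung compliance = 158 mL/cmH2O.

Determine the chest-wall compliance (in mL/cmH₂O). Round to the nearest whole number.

239

1/Ccw = 1/Crs − 1/CL.
1/Ccw = 1/95.1 − 1/158 = 0.004186.
Ccw = 238.89 mL/cmH2O.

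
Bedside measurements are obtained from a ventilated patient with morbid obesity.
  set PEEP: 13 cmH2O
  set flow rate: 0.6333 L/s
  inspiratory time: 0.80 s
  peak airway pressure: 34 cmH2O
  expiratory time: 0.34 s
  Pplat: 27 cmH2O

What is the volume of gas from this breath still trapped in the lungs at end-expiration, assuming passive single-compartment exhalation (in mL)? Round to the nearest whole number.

217

Vt = flow × Ti = 0.6333 L/s × 0.80 s × 1000 mL/L = 506.64 mL.
R = (PIP − Pplat)/V̇ = (34 − 27) / 0.6333 = 7.0/0.6333 = 11.053 cmH2O·s/L.
C = Vt/(Pplat − PEEP) = 506.64 / (27 − 13) = 506.64/14.0 = 36.189 mL/cmH2O.
τ = R × C = 11.053 × 0.03619 L/cmH2O = 0.4 s.
Fraction remaining = e^(−Te/τ) = e^(−0.34/0.4) = 0.4274.
Trapped volume = 506.64 × 0.4274 = 216.54 mL.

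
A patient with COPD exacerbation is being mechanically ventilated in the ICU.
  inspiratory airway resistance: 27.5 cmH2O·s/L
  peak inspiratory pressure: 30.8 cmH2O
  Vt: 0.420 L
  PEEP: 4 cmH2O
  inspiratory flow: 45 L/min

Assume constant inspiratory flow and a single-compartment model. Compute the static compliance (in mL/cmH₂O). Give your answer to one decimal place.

68.0

Flow: 45 L/min ÷ 60 = 0.75 L/s.
Equation of motion (constant flow): PIP = Vt/C + R·V̇ + PEEP.
Vt/C = PIP − R·V̇ − PEEP = 30.8 − 27.5×0.75 − 4 = 30.8 − 20.625 − 4 = 6.175 cmH2O.
C = Vt / 6.175 = 420 / 6.175 = 68.016 mL/cmH2O.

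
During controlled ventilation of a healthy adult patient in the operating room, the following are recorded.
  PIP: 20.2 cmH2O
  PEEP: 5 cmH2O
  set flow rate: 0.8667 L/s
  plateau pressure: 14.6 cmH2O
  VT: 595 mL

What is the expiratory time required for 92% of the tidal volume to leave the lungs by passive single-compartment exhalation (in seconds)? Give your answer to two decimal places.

1.01

R = (PIP − Pplat)/V̇ = (20.2 − 14.6) / 0.8667 = 5.6/0.8667 = 6.461 cmH2O·s/L.
C = Vt/(Pplat − PEEP) = 595.0 / (14.6 − 5) = 595.0/9.6 = 61.979 mL/cmH2O.
τ = R × C = 6.461 × 0.06198 L/cmH2O = 0.4005 s.
t = −τ·ln(1 − 0.92) = −0.4005·ln(0.08) = 1.012 s.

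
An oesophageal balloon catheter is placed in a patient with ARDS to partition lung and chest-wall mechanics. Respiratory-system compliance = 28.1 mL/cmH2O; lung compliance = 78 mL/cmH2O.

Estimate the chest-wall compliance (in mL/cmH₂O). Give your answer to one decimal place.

43.9

1/Ccw = 1/Crs − 1/CL.
1/Ccw = 1/28.1 − 1/78 = 0.02277.
Ccw = 43.917 mL/cmH2O.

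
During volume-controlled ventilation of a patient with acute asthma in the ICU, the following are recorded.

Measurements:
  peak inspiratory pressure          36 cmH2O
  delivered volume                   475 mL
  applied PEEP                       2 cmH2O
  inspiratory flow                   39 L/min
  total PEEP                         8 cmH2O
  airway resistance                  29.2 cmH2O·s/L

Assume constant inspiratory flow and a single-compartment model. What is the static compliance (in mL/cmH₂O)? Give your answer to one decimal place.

Flow: 39 L/min ÷ 60 = 0.65 L/s.
Total PEEP = 8 cmH2O (set 2 + intrinsic 6); this is the baseline alveolar pressure.
Equation of motion (constant flow): PIP = Vt/C + R·V̇ + PEEP.
Vt/C = PIP − R·V̇ − PEEP = 36 − 29.2×0.65 − 8 = 36 − 18.98 − 8 = 9.02 cmH2O.
C = Vt / 9.02 = 475 / 9.02 = 52.661 mL/cmH2O.

52.7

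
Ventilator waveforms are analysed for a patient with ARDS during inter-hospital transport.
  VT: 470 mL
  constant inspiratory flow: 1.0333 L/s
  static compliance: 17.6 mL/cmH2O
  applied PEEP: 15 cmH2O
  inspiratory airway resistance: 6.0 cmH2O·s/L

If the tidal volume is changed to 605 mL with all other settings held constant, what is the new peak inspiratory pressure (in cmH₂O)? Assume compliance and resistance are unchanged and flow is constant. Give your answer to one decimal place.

PIP = Vt/C + R·V̇ + PEEP (constant-flow equation of motion).
Only the elastic term changes: ΔPIP = ΔVt / C = (605 − 470) / 17.6 = 7.67 cmH2O.
Original PIP = 470/17.6 + 6.0×1.0333 + 15 = 47.904 cmH2O; new PIP = 47.904 + (7.67) = 55.574 cmH2O.

55.6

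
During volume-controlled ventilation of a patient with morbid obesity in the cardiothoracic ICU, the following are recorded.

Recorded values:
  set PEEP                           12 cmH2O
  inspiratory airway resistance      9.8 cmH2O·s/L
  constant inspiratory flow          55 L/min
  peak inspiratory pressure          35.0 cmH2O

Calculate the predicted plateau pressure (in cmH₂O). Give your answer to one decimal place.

26.0

Flow: 55 L/min ÷ 60 = 0.9167 L/s.
Pplat = PIP − Raw × flow = 35.0 − 9.8 × 0.9167 = 35.0 − 8.984 = 26.016 cmH2O.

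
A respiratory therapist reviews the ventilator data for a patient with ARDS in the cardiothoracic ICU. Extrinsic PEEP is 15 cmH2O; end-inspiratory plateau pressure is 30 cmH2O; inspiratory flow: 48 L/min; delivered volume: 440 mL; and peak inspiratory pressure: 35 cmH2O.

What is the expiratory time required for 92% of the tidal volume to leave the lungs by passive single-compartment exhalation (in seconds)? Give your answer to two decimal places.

0.46

Flow: 48 L/min ÷ 60 = 0.8 L/s.
R = (PIP − Pplat)/V̇ = (35 − 30) / 0.8 = 5.0/0.8 = 6.25 cmH2O·s/L.
C = Vt/(Pplat − PEEP) = 440.0 / (30 − 15) = 440.0/15.0 = 29.333 mL/cmH2O.
τ = R × C = 6.25 × 0.02933 L/cmH2O = 0.1833 s.
t = −τ·ln(1 − 0.92) = −0.1833·ln(0.08) = 0.463 s.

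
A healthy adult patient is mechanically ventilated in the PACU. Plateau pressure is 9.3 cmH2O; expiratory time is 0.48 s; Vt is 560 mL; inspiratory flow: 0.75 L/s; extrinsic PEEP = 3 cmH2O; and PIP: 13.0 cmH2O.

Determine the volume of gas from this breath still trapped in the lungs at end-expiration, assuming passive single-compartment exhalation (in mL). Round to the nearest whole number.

187

R = (PIP − Pplat)/V̇ = (13.0 − 9.3) / 0.75 = 3.7/0.75 = 4.933 cmH2O·s/L.
C = Vt/(Pplat − PEEP) = 560.0 / (9.3 − 3) = 560.0/6.3 = 88.889 mL/cmH2O.
τ = R × C = 4.933 × 0.08889 L/cmH2O = 0.4385 s.
Fraction remaining = e^(−Te/τ) = e^(−0.48/0.4385) = 0.3347.
Trapped volume = 560.0 × 0.3347 = 187.43 mL.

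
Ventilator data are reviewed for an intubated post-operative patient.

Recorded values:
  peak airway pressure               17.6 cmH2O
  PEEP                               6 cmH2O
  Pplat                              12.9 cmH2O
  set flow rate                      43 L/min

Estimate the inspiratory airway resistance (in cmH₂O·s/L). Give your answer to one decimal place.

Flow: 43 L/min ÷ 60 = 0.7167 L/s.
Raw = (PIP − Pplat) / flow = (17.6 − 12.9) / 0.7167 = 4.7 / 0.7167 = 6.558 cmH2O·s/L.

6.6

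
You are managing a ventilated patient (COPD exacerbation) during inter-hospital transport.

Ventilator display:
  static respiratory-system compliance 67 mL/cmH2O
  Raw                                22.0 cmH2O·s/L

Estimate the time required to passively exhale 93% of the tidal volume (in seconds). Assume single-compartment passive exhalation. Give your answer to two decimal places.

3.92

τ = R × C = 22.0 × 67 mL/cmH2O = 22.0 × 0.067 L/cmH2O = 1.474 s.
Exhaled fraction f = 1 − e^(−t/τ) → t = −τ·ln(1 − f) = −1.474·ln(0.07) = 3.92 s.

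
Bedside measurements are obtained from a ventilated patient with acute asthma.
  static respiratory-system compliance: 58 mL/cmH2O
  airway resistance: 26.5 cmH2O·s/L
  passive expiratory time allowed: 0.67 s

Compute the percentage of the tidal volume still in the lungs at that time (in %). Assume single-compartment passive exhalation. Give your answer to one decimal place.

τ = R × C = 26.5 × 58 mL/cmH2O = 26.5 × 0.058 L/cmH2O = 1.537 s.
Passive exhalation: V(t)/V₀ = e^(−t/τ) = e^(−0.67/1.537) = 0.6467.
Fraction remaining = 0.6467 → 64.67%.

64.7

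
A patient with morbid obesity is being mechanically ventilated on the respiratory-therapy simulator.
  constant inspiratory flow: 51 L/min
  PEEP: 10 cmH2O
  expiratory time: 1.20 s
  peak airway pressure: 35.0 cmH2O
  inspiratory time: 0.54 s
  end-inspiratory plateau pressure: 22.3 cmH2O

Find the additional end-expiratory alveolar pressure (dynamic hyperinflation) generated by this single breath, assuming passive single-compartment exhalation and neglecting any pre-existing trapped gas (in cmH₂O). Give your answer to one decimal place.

Flow: 51 L/min ÷ 60 = 0.85 L/s.
Vt = flow × Ti = 0.85 L/s × 0.54 s × 1000 mL/L = 459.0 mL.
R = (PIP − Pplat)/V̇ = (35.0 − 22.3) / 0.85 = 12.7/0.85 = 14.941 cmH2O·s/L.
C = Vt/(Pplat − PEEP) = 459.0 / (22.3 − 10) = 459.0/12.3 = 37.317 mL/cmH2O.
τ = R × C = 14.941 × 0.03732 L/cmH2O = 0.5576 s.
Fraction remaining = e^(−Te/τ) = e^(−1.20/0.5576) = 0.1162; trapped volume = 459.0 × 0.1162 = 53.336 mL.
Additional alveolar pressure from trapping ≈ V_trapped / C = 53.336 / 37.317 = 1.429 cmH2O.

1.4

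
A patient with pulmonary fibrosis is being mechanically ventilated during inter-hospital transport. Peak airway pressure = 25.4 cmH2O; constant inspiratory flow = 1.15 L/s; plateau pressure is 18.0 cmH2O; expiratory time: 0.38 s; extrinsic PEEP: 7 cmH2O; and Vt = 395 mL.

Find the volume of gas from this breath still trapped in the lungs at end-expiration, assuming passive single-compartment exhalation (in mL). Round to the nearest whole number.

R = (PIP − Pplat)/V̇ = (25.4 − 18.0) / 1.15 = 7.4/1.15 = 6.435 cmH2O·s/L.
C = Vt/(Pplat − PEEP) = 395.0 / (18.0 − 7) = 395.0/11.0 = 35.909 mL/cmH2O.
τ = R × C = 6.435 × 0.03591 L/cmH2O = 0.2311 s.
Fraction remaining = e^(−Te/τ) = e^(−0.38/0.2311) = 0.1931.
Trapped volume = 395.0 × 0.1931 = 76.275 mL.

76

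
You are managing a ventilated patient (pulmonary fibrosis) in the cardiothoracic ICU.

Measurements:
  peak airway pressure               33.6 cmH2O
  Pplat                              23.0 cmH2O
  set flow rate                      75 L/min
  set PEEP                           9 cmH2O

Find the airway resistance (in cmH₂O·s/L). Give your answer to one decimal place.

8.5

Flow: 75 L/min ÷ 60 = 1.25 L/s.
Raw = (PIP − Pplat) / flow = (33.6 − 23.0) / 1.25 = 10.6 / 1.25 = 8.48 cmH2O·s/L.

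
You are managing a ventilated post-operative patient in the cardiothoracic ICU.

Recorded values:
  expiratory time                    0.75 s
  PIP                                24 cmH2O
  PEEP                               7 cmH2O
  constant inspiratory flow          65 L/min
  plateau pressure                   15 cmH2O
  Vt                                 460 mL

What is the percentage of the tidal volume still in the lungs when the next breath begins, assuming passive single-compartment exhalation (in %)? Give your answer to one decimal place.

Flow: 65 L/min ÷ 60 = 1.0833 L/s.
R = (PIP − Pplat)/V̇ = (24 − 15) / 1.0833 = 9.0/1.0833 = 8.308 cmH2O·s/L.
C = Vt/(Pplat − PEEP) = 460.0 / (15 − 7) = 460.0/8.0 = 57.5 mL/cmH2O.
τ = R × C = 8.308 × 0.0575 L/cmH2O = 0.4777 s.
Fraction remaining at end-expiration = e^(−Te/τ) = e^(−0.75/0.4777) = 0.208 → 20.8%.

20.8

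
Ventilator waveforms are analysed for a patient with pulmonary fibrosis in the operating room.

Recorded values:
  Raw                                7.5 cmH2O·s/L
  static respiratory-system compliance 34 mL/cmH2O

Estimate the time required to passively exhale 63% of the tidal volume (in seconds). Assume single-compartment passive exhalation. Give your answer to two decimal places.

τ = R × C = 7.5 × 34 mL/cmH2O = 7.5 × 0.034 L/cmH2O = 0.255 s.
Exhaled fraction f = 1 − e^(−t/τ) → t = −τ·ln(1 − f) = −0.255·ln(0.37) = 0.2535 s.

0.25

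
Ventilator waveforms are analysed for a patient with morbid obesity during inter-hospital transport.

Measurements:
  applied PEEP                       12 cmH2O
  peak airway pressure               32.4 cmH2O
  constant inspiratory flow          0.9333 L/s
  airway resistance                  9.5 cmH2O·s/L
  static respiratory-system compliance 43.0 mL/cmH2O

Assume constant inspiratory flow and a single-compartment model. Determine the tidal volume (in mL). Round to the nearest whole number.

496

Equation of motion (constant flow): PIP = Vt/C + R·V̇ + PEEP.
Vt/C = PIP − R·V̇ − PEEP = 32.4 − 8.866 − 12 = 11.534 cmH2O.
Vt = C × 11.534 = 43.0 × 11.534 = 495.96 mL.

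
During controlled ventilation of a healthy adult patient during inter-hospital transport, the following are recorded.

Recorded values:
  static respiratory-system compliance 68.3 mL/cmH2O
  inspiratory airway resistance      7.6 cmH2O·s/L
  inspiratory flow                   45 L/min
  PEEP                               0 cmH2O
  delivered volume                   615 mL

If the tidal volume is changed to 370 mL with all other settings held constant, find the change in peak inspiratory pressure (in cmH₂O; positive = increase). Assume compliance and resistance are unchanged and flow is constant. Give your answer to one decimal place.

PIP = Vt/C + R·V̇ + PEEP (constant-flow equation of motion).
Only the elastic term changes: ΔPIP = ΔVt / C = (370 − 615) / 68.3 = -3.587 cmH2O.

-3.6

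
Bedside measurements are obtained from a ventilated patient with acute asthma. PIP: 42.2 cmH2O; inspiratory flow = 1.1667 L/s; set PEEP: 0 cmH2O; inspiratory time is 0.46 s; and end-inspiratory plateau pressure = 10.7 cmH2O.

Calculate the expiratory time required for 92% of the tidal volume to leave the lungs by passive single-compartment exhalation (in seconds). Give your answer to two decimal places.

Vt = flow × Ti = 1.1667 L/s × 0.46 s × 1000 mL/L = 536.68 mL.
R = (PIP − Pplat)/V̇ = (42.2 − 10.7) / 1.1667 = 31.5/1.1667 = 26.999 cmH2O·s/L.
C = Vt/(Pplat − PEEP) = 536.68 / (10.7 − 0) = 536.68/10.7 = 50.157 mL/cmH2O.
τ = R × C = 26.999 × 0.05016 L/cmH2O = 1.354 s.
t = −τ·ln(1 − 0.92) = −1.354·ln(0.08) = 3.42 s.

3.42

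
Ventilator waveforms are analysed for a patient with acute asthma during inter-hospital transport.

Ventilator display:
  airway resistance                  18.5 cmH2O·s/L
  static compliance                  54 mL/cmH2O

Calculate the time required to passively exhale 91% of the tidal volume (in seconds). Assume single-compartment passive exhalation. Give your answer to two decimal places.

τ = R × C = 18.5 × 54 mL/cmH2O = 18.5 × 0.054 L/cmH2O = 0.999 s.
Exhaled fraction f = 1 − e^(−t/τ) → t = −τ·ln(1 − f) = −0.999·ln(0.09) = 2.406 s.

2.41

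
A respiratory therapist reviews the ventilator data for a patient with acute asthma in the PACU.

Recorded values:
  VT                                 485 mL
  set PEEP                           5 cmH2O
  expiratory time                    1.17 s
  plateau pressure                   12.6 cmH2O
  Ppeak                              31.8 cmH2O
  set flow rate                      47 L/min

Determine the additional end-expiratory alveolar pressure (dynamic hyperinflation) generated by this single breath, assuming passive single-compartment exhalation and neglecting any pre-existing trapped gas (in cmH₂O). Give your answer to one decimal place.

3.6

Flow: 47 L/min ÷ 60 = 0.7833 L/s.
R = (PIP − Pplat)/V̇ = (31.8 − 12.6) / 0.7833 = 19.2/0.7833 = 24.512 cmH2O·s/L.
C = Vt/(Pplat − PEEP) = 485.0 / (12.6 − 5) = 485.0/7.6 = 63.816 mL/cmH2O.
τ = R × C = 24.512 × 0.06382 L/cmH2O = 1.564 s.
Fraction remaining = e^(−Te/τ) = e^(−1.17/1.564) = 0.4733; trapped volume = 485.0 × 0.4733 = 229.55 mL.
Additional alveolar pressure from trapping ≈ V_trapped / C = 229.55 / 63.816 = 3.597 cmH2O.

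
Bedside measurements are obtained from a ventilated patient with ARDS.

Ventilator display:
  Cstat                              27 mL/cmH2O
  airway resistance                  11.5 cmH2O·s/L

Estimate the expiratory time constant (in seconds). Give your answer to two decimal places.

τ = R × C = 11.5 × 27 mL/cmH2O = 11.5 × 0.027 L/cmH2O = 0.3105 s.

0.31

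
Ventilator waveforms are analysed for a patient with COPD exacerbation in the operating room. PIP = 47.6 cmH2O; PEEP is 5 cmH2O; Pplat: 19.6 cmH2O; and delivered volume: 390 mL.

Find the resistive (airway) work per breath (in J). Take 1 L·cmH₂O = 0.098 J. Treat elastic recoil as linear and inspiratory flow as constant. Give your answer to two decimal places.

1.07

With constant inspiratory flow the resistive pressure is constant at PIP − Pplat = 47.6 − 19.6 = 28.0 cmH2O, so resistive work = 28.0 × 0.390 = 10.92 L·cmH2O.
× 0.098 J/(L·cmH2O) → 1.07 J.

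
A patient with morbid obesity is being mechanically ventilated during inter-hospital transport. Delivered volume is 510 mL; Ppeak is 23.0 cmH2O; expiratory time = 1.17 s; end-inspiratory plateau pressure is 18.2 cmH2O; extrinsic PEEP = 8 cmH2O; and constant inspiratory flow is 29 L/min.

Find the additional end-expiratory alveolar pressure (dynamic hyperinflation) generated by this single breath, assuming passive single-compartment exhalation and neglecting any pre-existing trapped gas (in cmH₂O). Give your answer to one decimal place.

Flow: 29 L/min ÷ 60 = 0.4833 L/s.
R = (PIP − Pplat)/V̇ = (23.0 − 18.2) / 0.4833 = 4.8/0.4833 = 9.932 cmH2O·s/L.
C = Vt/(Pplat − PEEP) = 510.0 / (18.2 − 8) = 510.0/10.2 = 50.0 mL/cmH2O.
τ = R × C = 9.932 × 0.05 L/cmH2O = 0.4966 s.
Fraction remaining = e^(−Te/τ) = e^(−1.17/0.4966) = 0.0948; trapped volume = 510.0 × 0.0948 = 48.348 mL.
Additional alveolar pressure from trapping ≈ V_trapped / C = 48.348 / 50.0 = 0.967 cmH2O.

1.0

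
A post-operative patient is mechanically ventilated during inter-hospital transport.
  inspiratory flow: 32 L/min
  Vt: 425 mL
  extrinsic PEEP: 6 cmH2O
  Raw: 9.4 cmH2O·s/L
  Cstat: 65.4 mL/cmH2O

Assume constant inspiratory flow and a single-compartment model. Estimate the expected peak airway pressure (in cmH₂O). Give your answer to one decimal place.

Flow: 32 L/min ÷ 60 = 0.5333 L/s.
Equation of motion (constant flow): PIP = Vt/C + R·V̇ + PEEP.
PIP = 425/65.4 + 9.4×0.5333 + 6 = 6.498 + 5.013 + 6 = 17.511 cmH2O.

17.5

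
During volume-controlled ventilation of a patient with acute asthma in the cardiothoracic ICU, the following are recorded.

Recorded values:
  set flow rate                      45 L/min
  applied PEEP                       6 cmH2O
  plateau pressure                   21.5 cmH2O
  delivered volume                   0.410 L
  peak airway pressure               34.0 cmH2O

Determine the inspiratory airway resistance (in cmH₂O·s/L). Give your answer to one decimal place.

Flow: 45 L/min ÷ 60 = 0.75 L/s.
Raw = (PIP − Pplat) / flow = (34.0 − 21.5) / 0.75 = 12.5 / 0.75 = 16.667 cmH2O·s/L.

16.7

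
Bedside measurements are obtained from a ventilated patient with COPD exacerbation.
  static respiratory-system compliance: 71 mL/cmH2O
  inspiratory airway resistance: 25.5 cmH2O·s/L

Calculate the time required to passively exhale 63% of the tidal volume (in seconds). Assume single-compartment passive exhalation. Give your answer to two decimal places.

τ = R × C = 25.5 × 71 mL/cmH2O = 25.5 × 0.071 L/cmH2O = 1.811 s.
Exhaled fraction f = 1 − e^(−t/τ) → t = −τ·ln(1 − f) = −1.811·ln(0.37) = 1.801 s.

1.80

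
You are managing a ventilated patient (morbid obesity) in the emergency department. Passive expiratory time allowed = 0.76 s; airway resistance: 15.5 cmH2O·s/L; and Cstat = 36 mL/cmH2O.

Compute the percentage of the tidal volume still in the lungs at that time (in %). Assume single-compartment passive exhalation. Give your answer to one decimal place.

25.6

τ = R × C = 15.5 × 36 mL/cmH2O = 15.5 × 0.036 L/cmH2O = 0.558 s.
Passive exhalation: V(t)/V₀ = e^(−t/τ) = e^(−0.76/0.558) = 0.2561.
Fraction remaining = 0.2561 → 25.61%.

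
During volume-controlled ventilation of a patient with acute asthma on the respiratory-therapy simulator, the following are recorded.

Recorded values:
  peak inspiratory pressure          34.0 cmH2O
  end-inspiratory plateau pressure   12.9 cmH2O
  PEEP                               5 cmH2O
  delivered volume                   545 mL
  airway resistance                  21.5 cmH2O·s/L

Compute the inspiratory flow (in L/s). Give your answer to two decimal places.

0.98

flow = (PIP − Pplat) / Raw = 21.1 / 21.5 = 0.9814 L/s.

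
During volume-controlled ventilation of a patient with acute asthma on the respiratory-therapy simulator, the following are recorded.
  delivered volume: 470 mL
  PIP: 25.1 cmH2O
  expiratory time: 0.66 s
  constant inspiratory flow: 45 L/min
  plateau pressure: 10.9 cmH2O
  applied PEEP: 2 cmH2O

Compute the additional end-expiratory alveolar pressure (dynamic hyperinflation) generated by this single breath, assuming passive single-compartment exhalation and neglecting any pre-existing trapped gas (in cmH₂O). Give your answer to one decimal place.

4.6

Flow: 45 L/min ÷ 60 = 0.75 L/s.
R = (PIP − Pplat)/V̇ = (25.1 − 10.9) / 0.75 = 14.2/0.75 = 18.933 cmH2O·s/L.
C = Vt/(Pplat − PEEP) = 470.0 / (10.9 − 2) = 470.0/8.9 = 52.809 mL/cmH2O.
τ = R × C = 18.933 × 0.05281 L/cmH2O = 0.9999 s.
Fraction remaining = e^(−Te/τ) = e^(−0.66/0.9999) = 0.5168; trapped volume = 470.0 × 0.5168 = 242.9 mL.
Additional alveolar pressure from trapping ≈ V_trapped / C = 242.9 / 52.809 = 4.6 cmH2O.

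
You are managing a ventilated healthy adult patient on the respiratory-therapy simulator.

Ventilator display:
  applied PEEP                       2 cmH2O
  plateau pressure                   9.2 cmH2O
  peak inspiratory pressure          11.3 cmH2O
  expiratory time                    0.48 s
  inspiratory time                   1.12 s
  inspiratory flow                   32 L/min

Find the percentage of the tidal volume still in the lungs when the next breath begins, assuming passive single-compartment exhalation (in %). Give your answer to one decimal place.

23.0

Flow: 32 L/min ÷ 60 = 0.5333 L/s.
Vt = flow × Ti = 0.5333 L/s × 1.12 s × 1000 mL/L = 597.3 mL.
R = (PIP − Pplat)/V̇ = (11.3 − 9.2) / 0.5333 = 2.1/0.5333 = 3.938 cmH2O·s/L.
C = Vt/(Pplat − PEEP) = 597.3 / (9.2 − 2) = 597.3/7.2 = 82.958 mL/cmH2O.
τ = R × C = 3.938 × 0.08296 L/cmH2O = 0.3267 s.
Fraction remaining at end-expiration = e^(−Te/τ) = e^(−0.48/0.3267) = 0.2301 → 23.01%.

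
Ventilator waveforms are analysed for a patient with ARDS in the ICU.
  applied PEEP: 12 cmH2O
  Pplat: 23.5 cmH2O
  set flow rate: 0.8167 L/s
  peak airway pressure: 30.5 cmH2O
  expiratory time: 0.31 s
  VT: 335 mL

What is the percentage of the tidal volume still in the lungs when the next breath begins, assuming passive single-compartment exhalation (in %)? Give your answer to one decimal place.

R = (PIP − Pplat)/V̇ = (30.5 − 23.5) / 0.8167 = 7.0/0.8167 = 8.571 cmH2O·s/L.
C = Vt/(Pplat − PEEP) = 335.0 / (23.5 − 12) = 335.0/11.5 = 29.13 mL/cmH2O.
τ = R × C = 8.571 × 0.02913 L/cmH2O = 0.2497 s.
Fraction remaining at end-expiration = e^(−Te/τ) = e^(−0.31/0.2497) = 0.289 → 28.9%.

28.9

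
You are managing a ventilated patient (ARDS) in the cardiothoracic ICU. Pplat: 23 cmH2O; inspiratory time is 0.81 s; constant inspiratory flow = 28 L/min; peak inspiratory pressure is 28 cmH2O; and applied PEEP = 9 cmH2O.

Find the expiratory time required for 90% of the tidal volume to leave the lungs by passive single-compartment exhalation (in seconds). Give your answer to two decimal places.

Flow: 28 L/min ÷ 60 = 0.4667 L/s.
Vt = flow × Ti = 0.4667 L/s × 0.81 s × 1000 mL/L = 378.03 mL.
R = (PIP − Pplat)/V̇ = (28 − 23) / 0.4667 = 5.0/0.4667 = 10.714 cmH2O·s/L.
C = Vt/(Pplat − PEEP) = 378.03 / (23 − 9) = 378.03/14.0 = 27.002 mL/cmH2O.
τ = R × C = 10.714 × 0.027 L/cmH2O = 0.2893 s.
t = −τ·ln(1 − 0.90) = −0.2893·ln(0.1) = 0.6661 s.

0.67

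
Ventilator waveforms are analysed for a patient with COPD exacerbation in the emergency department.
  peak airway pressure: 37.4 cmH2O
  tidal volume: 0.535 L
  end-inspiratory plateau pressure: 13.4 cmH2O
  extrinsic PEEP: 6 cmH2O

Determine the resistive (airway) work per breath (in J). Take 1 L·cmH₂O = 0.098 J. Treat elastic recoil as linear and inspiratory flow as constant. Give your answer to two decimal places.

1.26

With constant inspiratory flow the resistive pressure is constant at PIP − Pplat = 37.4 − 13.4 = 24.0 cmH2O, so resistive work = 24.0 × 0.535 = 12.84 L·cmH2O.
× 0.098 J/(L·cmH2O) → 1.258 J.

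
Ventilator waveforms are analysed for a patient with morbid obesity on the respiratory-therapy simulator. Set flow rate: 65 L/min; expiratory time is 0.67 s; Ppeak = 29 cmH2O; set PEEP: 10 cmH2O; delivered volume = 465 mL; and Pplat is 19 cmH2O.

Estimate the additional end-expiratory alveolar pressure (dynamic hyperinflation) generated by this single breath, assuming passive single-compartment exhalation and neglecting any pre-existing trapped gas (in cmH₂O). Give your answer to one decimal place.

2.2

Flow: 65 L/min ÷ 60 = 1.0833 L/s.
R = (PIP − Pplat)/V̇ = (29 − 19) / 1.0833 = 10.0/1.0833 = 9.231 cmH2O·s/L.
C = Vt/(Pplat − PEEP) = 465.0 / (19 − 10) = 465.0/9.0 = 51.667 mL/cmH2O.
τ = R × C = 9.231 × 0.05167 L/cmH2O = 0.477 s.
Fraction remaining = e^(−Te/τ) = e^(−0.67/0.477) = 0.2455; trapped volume = 465.0 × 0.2455 = 114.16 mL.
Additional alveolar pressure from trapping ≈ V_trapped / C = 114.16 / 51.667 = 2.21 cmH2O.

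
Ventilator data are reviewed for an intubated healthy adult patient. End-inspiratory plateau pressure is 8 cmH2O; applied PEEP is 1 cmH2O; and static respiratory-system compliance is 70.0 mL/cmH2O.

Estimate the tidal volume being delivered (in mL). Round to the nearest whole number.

Vt = Cstat × (Pplat − PEEP) = 70.0 × (8 − 1) = 70.0 × 7.0 = 490.0 mL.

490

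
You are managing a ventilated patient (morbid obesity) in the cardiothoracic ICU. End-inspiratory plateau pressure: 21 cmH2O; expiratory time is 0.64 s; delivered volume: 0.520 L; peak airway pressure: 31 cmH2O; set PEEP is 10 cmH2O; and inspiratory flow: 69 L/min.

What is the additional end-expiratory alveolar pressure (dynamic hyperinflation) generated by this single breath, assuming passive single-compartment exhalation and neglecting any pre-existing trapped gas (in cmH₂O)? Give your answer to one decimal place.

2.3

Flow: 69 L/min ÷ 60 = 1.15 L/s.
R = (PIP − Pplat)/V̇ = (31 − 21) / 1.15 = 10.0/1.15 = 8.696 cmH2O·s/L.
C = Vt/(Pplat − PEEP) = 520.0 / (21 − 10) = 520.0/11.0 = 47.273 mL/cmH2O.
τ = R × C = 8.696 × 0.04727 L/cmH2O = 0.4111 s.
Fraction remaining = e^(−Te/τ) = e^(−0.64/0.4111) = 0.2108; trapped volume = 520.0 × 0.2108 = 109.62 mL.
Additional alveolar pressure from trapping ≈ V_trapped / C = 109.62 / 47.273 = 2.319 cmH2O.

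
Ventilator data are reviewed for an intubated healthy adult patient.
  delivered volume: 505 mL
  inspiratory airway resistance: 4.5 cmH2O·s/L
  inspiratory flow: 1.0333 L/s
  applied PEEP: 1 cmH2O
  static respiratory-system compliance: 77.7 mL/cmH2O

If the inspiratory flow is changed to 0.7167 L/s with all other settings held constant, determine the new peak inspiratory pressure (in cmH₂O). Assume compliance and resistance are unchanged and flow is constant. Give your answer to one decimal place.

10.7

PIP = Vt/C + R·V̇ + PEEP (constant-flow equation of motion).
Only the resistive term changes: ΔPIP = R × ΔV̇ = 4.5 × (0.7167 − 1.0333) = 4.5 × -0.3166 = -1.425 cmH2O.
Original PIP = 505/77.7 + 4.5×1.0333 + 1 = 12.149 cmH2O; new PIP = 12.149 + (-1.425) = 10.724 cmH2O.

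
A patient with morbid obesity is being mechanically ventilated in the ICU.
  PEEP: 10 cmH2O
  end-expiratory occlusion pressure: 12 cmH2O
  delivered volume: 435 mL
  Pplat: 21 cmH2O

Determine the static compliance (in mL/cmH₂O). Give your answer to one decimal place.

48.3

End-expiratory occlusion gives total PEEP = 12 cmH2O (intrinsic PEEP = 12 − 10 = 2). Use total PEEP for the elastic gradient.
Cstat = Vt / (Pplat − PEEPtotal) = 435 / (21 − 12) = 435 / 9.0 = 48.333 mL/cmH2O.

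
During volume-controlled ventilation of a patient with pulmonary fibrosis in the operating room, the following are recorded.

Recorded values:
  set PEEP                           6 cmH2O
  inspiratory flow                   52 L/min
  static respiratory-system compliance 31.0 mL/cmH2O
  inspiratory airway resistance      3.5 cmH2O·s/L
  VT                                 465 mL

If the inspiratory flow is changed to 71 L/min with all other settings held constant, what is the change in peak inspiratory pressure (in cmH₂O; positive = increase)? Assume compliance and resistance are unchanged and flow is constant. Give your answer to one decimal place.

Flow: 52 L/min ÷ 60 = 0.8667 L/s.
New flow: 71 L/min ÷ 60 = 1.1833 L/s.
PIP = Vt/C + R·V̇ + PEEP (constant-flow equation of motion).
Only the resistive term changes: ΔPIP = R × ΔV̇ = 3.5 × (1.1833 − 0.8667) = 3.5 × 0.3166 = 1.108 cmH2O.

1.1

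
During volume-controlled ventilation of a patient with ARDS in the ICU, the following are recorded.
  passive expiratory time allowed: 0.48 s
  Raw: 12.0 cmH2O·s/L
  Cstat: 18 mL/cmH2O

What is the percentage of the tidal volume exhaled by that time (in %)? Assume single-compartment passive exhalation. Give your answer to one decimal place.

τ = R × C = 12.0 × 18 mL/cmH2O = 12.0 × 0.018 L/cmH2O = 0.216 s.
Passive exhalation: V(t)/V₀ = e^(−t/τ) = e^(−0.48/0.216) = 0.1084.
Fraction exhaled = 1 − 0.1084 = 0.8916 → 89.16%.

89.2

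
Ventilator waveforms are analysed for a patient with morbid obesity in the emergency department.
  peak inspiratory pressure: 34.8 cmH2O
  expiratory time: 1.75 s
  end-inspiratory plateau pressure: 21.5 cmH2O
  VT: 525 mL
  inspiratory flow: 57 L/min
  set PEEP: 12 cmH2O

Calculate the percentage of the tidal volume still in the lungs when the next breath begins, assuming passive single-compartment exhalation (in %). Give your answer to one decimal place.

10.4

Flow: 57 L/min ÷ 60 = 0.95 L/s.
R = (PIP − Pplat)/V̇ = (34.8 − 21.5) / 0.95 = 13.3/0.95 = 14.0 cmH2O·s/L.
C = Vt/(Pplat − PEEP) = 525.0 / (21.5 − 12) = 525.0/9.5 = 55.263 mL/cmH2O.
τ = R × C = 14.0 × 0.05526 L/cmH2O = 0.7736 s.
Fraction remaining at end-expiration = e^(−Te/τ) = e^(−1.75/0.7736) = 0.1041 → 10.41%.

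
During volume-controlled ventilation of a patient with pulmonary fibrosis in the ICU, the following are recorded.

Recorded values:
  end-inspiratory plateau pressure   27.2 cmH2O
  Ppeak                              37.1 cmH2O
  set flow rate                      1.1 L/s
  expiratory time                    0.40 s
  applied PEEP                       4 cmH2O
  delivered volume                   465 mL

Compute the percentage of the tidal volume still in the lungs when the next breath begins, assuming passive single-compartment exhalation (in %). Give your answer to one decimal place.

10.9

R = (PIP − Pplat)/V̇ = (37.1 − 27.2) / 1.1 = 9.9/1.1 = 9.0 cmH2O·s/L.
C = Vt/(Pplat − PEEP) = 465.0 / (27.2 − 4) = 465.0/23.2 = 20.043 mL/cmH2O.
τ = R × C = 9.0 × 0.02004 L/cmH2O = 0.1804 s.
Fraction remaining at end-expiration = e^(−Te/τ) = e^(−0.40/0.1804) = 0.1089 → 10.89%.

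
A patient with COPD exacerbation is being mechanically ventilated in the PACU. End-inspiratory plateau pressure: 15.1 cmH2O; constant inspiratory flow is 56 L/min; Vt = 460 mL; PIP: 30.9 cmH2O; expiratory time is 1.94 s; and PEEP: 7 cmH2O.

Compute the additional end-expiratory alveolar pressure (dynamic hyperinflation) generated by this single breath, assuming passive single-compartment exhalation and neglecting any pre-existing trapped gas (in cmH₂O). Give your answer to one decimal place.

1.1

Flow: 56 L/min ÷ 60 = 0.9333 L/s.
R = (PIP − Pplat)/V̇ = (30.9 − 15.1) / 0.9333 = 15.8/0.9333 = 16.929 cmH2O·s/L.
C = Vt/(Pplat − PEEP) = 460.0 / (15.1 − 7) = 460.0/8.1 = 56.79 mL/cmH2O.
τ = R × C = 16.929 × 0.05679 L/cmH2O = 0.9614 s.
Fraction remaining = e^(−Te/τ) = e^(−1.94/0.9614) = 0.1329; trapped volume = 460.0 × 0.1329 = 61.134 mL.
Additional alveolar pressure from trapping ≈ V_trapped / C = 61.134 / 56.79 = 1.076 cmH2O.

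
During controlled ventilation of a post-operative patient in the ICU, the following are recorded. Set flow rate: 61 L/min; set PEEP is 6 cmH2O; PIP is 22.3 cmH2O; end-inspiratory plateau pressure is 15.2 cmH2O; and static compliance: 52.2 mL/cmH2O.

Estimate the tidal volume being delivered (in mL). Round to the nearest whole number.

Vt = Cstat × (Pplat − PEEP) = 52.2 × (15.2 − 6) = 52.2 × 9.2 = 480.24 mL.

480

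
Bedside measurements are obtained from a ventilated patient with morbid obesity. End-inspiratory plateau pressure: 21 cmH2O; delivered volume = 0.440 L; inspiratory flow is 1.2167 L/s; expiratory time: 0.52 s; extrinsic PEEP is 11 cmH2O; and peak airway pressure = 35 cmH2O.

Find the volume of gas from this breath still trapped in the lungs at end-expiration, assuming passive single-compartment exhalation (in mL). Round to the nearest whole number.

R = (PIP − Pplat)/V̇ = (35 − 21) / 1.2167 = 14.0/1.2167 = 11.507 cmH2O·s/L.
C = Vt/(Pplat − PEEP) = 440.0 / (21 − 11) = 440.0/10.0 = 44.0 mL/cmH2O.
τ = R × C = 11.507 × 0.044 L/cmH2O = 0.5063 s.
Fraction remaining = e^(−Te/τ) = e^(−0.52/0.5063) = 0.3581.
Trapped volume = 440.0 × 0.3581 = 157.56 mL.

158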